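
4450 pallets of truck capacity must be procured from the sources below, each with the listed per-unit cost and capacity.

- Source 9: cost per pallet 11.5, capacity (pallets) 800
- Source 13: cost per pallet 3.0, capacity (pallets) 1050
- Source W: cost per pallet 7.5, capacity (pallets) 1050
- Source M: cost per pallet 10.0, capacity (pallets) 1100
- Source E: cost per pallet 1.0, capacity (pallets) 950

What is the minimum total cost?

26425

Cheapest first:
Source E (1.0): use full 950 — 3500 pallets to go.
Source 13 (3.0): use full 1050 — 2450 pallets to go.
Source W at 7.5: take all 1050 pallets — 1400 still needed.
Source M (10.0): use full 1100 — 300 pallets to go.
Take 300 from Source 9 at 11.5 to finish.
Cost = 950×1.0 + 1050×3.0 + 1050×7.5 + 1100×10.0 + 300×11.5 = 26425.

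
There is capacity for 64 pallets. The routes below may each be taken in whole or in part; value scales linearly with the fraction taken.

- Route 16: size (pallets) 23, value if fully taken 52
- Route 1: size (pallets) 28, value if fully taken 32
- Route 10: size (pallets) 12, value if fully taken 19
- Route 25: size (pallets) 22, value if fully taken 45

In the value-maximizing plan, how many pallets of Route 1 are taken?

7

Best value per unit of size first: Route 16 52/23≈2.26, Route 25 45/22≈2.05, Route 10 19/12≈1.58, Route 1 32/28≈1.14.
Take all of Route 16 (23 pallets, value 52) → 41 pallets left.
All 22 pallets of Route 25 fit (value 45) → 19 remain.
All 12 pallets of Route 10 fit (value 19) → 7 remain.
Only 7 pallets remain; take 7/28 of Route 1 for value 32×7/28 = 8.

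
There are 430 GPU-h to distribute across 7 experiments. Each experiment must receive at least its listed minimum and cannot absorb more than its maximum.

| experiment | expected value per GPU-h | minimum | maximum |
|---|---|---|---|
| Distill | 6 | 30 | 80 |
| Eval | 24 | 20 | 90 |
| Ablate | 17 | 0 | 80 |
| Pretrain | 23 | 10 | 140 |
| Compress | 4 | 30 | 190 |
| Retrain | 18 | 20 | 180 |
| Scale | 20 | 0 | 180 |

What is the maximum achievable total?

Meeting every minimum uses 30+20+0+10+30+20+0 = 110 GPU-h, leaving 320.
Highest expected value per GPU-h first: Eval 24 > Pretrain 23 > Scale 20 > Retrain 18 > Ablate 17 > Distill 6 > Compress 4.
Give Eval 70 more to hit its cap of 90 → 250 left.
Give Pretrain 130 more to hit its cap of 140 → 120 left.
Scale: +120 (room for 180) → 120. Pool exhausted.
Total = 6×30 + 24×90 + 23×140 + 4×30 + 18×20 + 20×120 = 8440.

8440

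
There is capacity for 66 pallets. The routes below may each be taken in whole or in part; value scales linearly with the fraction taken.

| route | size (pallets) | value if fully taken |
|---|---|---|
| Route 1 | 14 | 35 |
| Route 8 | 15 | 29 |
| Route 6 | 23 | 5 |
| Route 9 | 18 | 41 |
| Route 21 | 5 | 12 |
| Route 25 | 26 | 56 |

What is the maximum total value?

149.8

Sort by value density: Route 1 35/14≈2.5, Route 21 12/5≈2.4, Route 9 41/18≈2.28, Route 25 56/26≈2.15, Route 8 29/15≈1.93, Route 6 5/23≈0.217.
Route 1: take in full, 14 pallets for value 35 — 52 left.
Take all of Route 21 (5 pallets, value 12) — 47 pallets left.
All 18 pallets of Route 9 fit (value 41) — 29 remain.
Route 25: take in full, 26 pallets for value 56 — 3 left.
Only 3 pallets remain; take 3/15 of Route 8 for value 29×3/15 = 5.8.
Total value = 149.8.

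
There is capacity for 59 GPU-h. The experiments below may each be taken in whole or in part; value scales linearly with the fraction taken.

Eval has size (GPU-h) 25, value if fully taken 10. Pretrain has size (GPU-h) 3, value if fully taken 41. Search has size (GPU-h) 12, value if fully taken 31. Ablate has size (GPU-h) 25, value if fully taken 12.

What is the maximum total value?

Best value per unit of size first: Pretrain 41/3≈13.7, Search 31/12≈2.58, Ablate 12/25≈0.48, Eval 10/25≈0.4.
Take all of Pretrain (3 GPU-h, value 41) → 56 GPU-h left.
Search: take in full, 12 GPU-h for value 31 → 44 left.
Take all of Ablate (25 GPU-h, value 12) → 19 GPU-h left.
Only 19 GPU-h remain; take 19/25 of Eval for value 10×19/25 = 7.6.
Total value = 91.6.

91.6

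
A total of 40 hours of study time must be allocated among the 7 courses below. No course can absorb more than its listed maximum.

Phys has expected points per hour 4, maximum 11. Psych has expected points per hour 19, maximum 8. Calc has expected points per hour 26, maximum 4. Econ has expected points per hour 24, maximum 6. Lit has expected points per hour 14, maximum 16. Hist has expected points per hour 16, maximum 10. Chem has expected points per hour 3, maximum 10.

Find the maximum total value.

728

Order the courses by expected points per hour: Calc 26 > Econ 24 > Psych 19 > Hist 16 > Lit 14 > Phys 4 > Chem 3.
Calc takes 4 to reach its cap of 4 — 36 left.
Give Econ 6 to hit its cap of 6 — 30 left.
Psych takes 8 to reach its cap of 8 — 22 left.
Give Hist 10 to hit its cap of 10 — 12 left.
Only 12 left; Lit takes them to reach 12.
Total = 19×8 + 26×4 + 24×6 + 14×12 + 16×10 = 728.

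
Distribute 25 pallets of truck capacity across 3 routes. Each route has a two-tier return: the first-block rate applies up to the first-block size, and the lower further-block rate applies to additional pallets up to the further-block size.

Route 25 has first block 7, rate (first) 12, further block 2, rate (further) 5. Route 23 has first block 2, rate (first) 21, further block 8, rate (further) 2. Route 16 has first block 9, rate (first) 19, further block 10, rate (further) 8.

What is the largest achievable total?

Treat each block as its own option and order by rate: Route 23/tier1 21 > Route 16/tier1 19 > Route 25/tier1 12 > Route 16/tier2 8 > Route 25/tier2 5 > Route 23/tier2 2.
Route 23/tier1 (21): +2 — 23 left.
Route 16/tier1 (19): +9 — 14 left.
Route 25/tier1 (12): +7 — 7 left.
Route 16 tier2 at 8: only 7 left, fill 7.
Total = 21×2 + 19×9 + 12×7 + 8×7 = 353.

353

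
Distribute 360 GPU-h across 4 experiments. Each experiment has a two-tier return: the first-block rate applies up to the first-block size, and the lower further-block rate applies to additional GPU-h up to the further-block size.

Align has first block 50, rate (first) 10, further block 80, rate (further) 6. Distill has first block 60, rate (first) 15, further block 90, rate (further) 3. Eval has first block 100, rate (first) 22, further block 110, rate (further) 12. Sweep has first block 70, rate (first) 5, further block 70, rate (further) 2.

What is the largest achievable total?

5160

Order all 8 blocks by rate: Eval/first 22 > Distill/first 15 > Eval/second 12 > Align/first 10 > Align/second 6 > Sweep/first 5 > Distill/second 3 > Sweep/second 2.
Fill Eval first block (100 at 22) ; 260 left.
Fill Distill first block (60 at 15) ; 200 left.
Eval second at 12: fill all 110 ; 90 left.
Align first at 10: fill all 50 ; 40 left.
Align second at 6: only 40 left, fill 40.
Total = 22×100 + 15×60 + 12×110 + 10×50 + 6×40 = 5160.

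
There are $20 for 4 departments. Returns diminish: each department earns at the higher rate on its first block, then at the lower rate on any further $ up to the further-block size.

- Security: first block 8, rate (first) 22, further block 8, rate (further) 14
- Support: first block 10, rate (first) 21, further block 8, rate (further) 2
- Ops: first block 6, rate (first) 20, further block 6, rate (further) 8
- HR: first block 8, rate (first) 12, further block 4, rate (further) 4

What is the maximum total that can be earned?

426

Rank every tier by rate: Security/T1 22 > Support/T1 21 > Ops/T1 20 > Security/T2 14 > HR/T1 12 > Ops/T2 8 > HR/T2 4 > Support/T2 2.
Fill Security T1 block (8 at 22) → 12 left.
Support T1 at 21: fill all 10 → 2 left.
Ops/T1: +2 of 6 at 20; pool empty.
Total = 22×8 + 21×10 + 20×2 = 426.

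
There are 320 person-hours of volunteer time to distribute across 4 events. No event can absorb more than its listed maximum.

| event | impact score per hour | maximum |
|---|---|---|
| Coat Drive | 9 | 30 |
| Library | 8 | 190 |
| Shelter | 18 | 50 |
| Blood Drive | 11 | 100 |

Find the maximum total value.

3390

Rank by impact score per hour: Shelter 18 > Blood Drive 11 > Coat Drive 9 > Library 8.
Give Shelter 50 to hit its cap of 50 — 270 left.
Blood Drive takes 100 to reach its cap of 100 — 170 left.
Coat Drive: +30 to 30 (cap) — 140 left.
Library: +140 (room for 190) → 140. Pool exhausted.
Total = 9×30 + 8×140 + 18×50 + 11×100 = 3390.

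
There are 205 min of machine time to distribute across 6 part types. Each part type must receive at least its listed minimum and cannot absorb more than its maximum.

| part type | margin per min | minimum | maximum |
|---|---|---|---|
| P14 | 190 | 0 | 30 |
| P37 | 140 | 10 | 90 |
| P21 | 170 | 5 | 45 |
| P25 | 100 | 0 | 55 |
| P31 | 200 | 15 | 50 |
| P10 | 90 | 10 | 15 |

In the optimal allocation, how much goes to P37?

Meeting every minimum uses 0+10+5+0+15+10 = 40 min, leaving 165.
Highest margin per min first: P31 200 > P14 190 > P21 170 > P37 140 > P25 100 > P10 90.
P31: +35 to 50 (cap) → 130 left.
P14: +30 to 30 (cap) → 100 left.
Give P21 40 more to hit its cap of 45 → 60 left.
P37: +60 (room for 80) → 70. Pool exhausted.

70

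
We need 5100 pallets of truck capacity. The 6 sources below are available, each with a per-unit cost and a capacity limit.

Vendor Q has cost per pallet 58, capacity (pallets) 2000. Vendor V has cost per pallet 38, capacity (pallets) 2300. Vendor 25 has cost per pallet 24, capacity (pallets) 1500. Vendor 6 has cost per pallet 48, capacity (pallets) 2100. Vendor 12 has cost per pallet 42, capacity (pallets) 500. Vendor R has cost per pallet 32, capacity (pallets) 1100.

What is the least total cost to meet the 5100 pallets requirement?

Use sources in increasing cost order.
Vendor 25 (24): use full 1500 — 3600 pallets to go.
Vendor R at 32: take all 1100 pallets — 2500 still needed.
Vendor V (38): use full 2300 — 200 pallets to go.
Take 200 from Vendor 12 at 42 to finish.
Vendor 6, Vendor Q: unused.
Cost = 1500×24 + 1100×32 + 2300×38 + 200×42 = 167000.

167000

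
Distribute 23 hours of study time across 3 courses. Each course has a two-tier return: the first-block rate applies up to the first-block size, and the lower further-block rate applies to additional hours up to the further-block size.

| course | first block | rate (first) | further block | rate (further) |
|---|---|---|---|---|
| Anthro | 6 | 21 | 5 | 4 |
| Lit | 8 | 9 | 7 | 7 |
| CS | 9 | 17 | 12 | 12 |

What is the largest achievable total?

375

Order all 6 blocks by rate: Anthro/T1 21 > CS/T1 17 > CS/T2 12 > Lit/T1 9 > Lit/T2 7 > Anthro/T2 4.
Anthro T1 at 21: fill all 6 ; 17 left.
CS/T1 (17): +9 ; 8 left.
8 remain; put them into CS T2 at 12.
Total = 21×6 + 17×9 + 12×8 = 375.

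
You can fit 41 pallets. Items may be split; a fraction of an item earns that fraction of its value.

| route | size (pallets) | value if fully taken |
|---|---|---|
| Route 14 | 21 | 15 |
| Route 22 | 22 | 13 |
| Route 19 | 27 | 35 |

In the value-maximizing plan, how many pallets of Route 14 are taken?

Sort by value density: Route 19 35/27≈1.3, Route 14 15/21≈0.714, Route 22 13/22≈0.591.
Route 19: take in full, 27 pallets for value 35 — 14 left.
14 pallets left: a 14/21 share of Route 14 gives 15×14/21 = 10.

14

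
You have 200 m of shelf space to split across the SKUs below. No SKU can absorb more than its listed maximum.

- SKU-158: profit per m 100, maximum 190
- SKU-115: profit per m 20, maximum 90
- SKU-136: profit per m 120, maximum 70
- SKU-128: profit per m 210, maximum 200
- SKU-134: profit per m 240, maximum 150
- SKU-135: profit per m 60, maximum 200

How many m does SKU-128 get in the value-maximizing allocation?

50

Highest profit per m first: SKU-134 240 > SKU-128 210 > SKU-136 120 > SKU-158 100 > SKU-135 60 > SKU-115 20.
SKU-134: +150 to 150 (cap) ; 50 left.
SKU-128: +50 (room for 200) → 50. Pool exhausted.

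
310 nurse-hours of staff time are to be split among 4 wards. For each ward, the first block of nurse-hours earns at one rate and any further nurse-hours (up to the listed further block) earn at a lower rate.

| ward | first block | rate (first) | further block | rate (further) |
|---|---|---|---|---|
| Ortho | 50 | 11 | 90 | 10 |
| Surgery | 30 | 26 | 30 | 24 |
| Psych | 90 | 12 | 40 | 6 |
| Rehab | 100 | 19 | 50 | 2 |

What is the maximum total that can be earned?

5130

Order all 8 blocks by rate: Surgery/first 26 > Surgery/second 24 > Rehab/first 19 > Psych/first 12 > Ortho/first 11 > Ortho/second 10 > Psych/second 6 > Rehab/second 2.
Surgery first at 26: fill all 30 — 280 left.
Fill Surgery second block (30 at 24) — 250 left.
Rehab/first (19): +100 — 150 left.
Psych first at 12: fill all 90 — 60 left.
Fill Ortho first block (50 at 11) — 10 left.
10 remain; put them into Ortho second at 10.
Total = 26×30 + 24×30 + 19×100 + 12×90 + 11×50 + 10×10 = 5130.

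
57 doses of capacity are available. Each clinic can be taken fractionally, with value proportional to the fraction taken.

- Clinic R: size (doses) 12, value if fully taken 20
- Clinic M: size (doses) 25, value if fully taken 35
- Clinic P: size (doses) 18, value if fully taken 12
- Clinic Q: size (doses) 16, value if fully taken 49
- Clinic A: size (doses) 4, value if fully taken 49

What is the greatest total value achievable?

153

Rank by value-to-size ratio: Clinic A 49/4≈12.2, Clinic Q 49/16≈3.06, Clinic R 20/12≈1.67, Clinic M 35/25≈1.4, Clinic P 12/18≈0.667.
All 4 doses of Clinic A fit (value 49) → 53 remain.
All 16 doses of Clinic Q fit (value 49) → 37 remain.
Clinic R: take in full, 12 doses for value 20 → 25 left.
Clinic M: take in full, 25 doses for value 35 → 0 left.
Total value = 153.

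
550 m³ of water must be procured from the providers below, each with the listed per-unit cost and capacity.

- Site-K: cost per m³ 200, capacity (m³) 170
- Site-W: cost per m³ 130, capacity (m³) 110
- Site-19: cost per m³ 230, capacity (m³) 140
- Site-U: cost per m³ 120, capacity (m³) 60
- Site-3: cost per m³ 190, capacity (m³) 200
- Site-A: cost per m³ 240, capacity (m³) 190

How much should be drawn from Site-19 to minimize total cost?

Use providers in increasing cost order.
Take 60 from Site-U at 120 — need 490 more.
Take 110 from Site-W at 130 — need 380 more.
Site-3 at 190: take all 200 m³ — 180 still needed.
Take 170 from Site-K at 200 — need 10 more.
Site-19 at 230: take 10 of its 140 — requirement met.
Site-A: unused.

10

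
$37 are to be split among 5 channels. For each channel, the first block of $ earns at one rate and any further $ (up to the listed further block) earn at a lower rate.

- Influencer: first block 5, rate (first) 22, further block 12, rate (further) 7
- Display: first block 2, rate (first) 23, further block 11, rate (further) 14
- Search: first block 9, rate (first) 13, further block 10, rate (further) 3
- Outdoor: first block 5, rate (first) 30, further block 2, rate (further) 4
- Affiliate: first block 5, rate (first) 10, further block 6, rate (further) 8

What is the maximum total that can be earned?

Rank every tier by rate: Outdoor/tier1 30 > Display/tier1 23 > Influencer/tier1 22 > Display/tier2 14 > Search/tier1 13 > Affiliate/tier1 10 > Affiliate/tier2 8 > Influencer/tier2 7 > Outdoor/tier2 4 > Search/tier2 3.
Fill Outdoor tier1 block (5 at 30) ; 32 left.
Display tier1 at 23: fill all 2 ; 30 left.
Fill Influencer tier1 block (5 at 22) ; 25 left.
Display/tier2 (14): +11 ; 14 left.
Search/tier1 (13): +9 ; 5 left.
Affiliate tier1 at 10: fill all 5 ; 0 left.
Total = 30×5 + 23×2 + 22×5 + 14×11 + 13×9 + 10×5 = 627.

627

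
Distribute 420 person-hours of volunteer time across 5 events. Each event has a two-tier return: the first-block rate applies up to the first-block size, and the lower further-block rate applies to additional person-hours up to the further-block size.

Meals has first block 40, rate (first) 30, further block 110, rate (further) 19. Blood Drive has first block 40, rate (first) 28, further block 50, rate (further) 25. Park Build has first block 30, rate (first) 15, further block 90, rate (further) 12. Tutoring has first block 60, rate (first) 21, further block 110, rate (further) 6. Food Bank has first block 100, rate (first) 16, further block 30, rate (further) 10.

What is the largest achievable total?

8820

Order all 10 blocks by rate: Meals/tier1 30 > Blood Drive/tier1 28 > Blood Drive/tier2 25 > Tutoring/tier1 21 > Meals/tier2 19 > Food Bank/tier1 16 > Park Build/tier1 15 > Park Build/tier2 12 > Food Bank/tier2 10 > Tutoring/tier2 6.
Meals tier1 at 30: fill all 40 → 380 left.
Fill Blood Drive tier1 block (40 at 28) → 340 left.
Fill Blood Drive tier2 block (50 at 25) → 290 left.
Fill Tutoring tier1 block (60 at 21) → 230 left.
Meals tier2 at 19: fill all 110 → 120 left.
Fill Food Bank tier1 block (100 at 16) → 20 left.
20 remain; put them into Park Build tier1 at 15.
Total = 30×40 + 28×40 + 25×50 + 21×60 + 19×110 + 16×100 + 15×20 = 8820.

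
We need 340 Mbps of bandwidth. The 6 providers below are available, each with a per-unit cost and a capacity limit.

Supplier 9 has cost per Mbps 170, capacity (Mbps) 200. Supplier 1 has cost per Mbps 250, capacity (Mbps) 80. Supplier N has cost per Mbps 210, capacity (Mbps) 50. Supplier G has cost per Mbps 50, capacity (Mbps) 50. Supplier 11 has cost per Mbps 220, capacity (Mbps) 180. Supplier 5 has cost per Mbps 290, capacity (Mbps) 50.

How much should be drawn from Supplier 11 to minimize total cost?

40

Cheapest first:
Supplier G (50): use full 50 ; 290 Mbps to go.
Supplier 9 at 170: take all 200 Mbps ; 90 still needed.
Take 50 from Supplier N at 210 ; need 40 more.
Take 40 from Supplier 11 at 220 to finish.
Supplier 1, Supplier 5: unused.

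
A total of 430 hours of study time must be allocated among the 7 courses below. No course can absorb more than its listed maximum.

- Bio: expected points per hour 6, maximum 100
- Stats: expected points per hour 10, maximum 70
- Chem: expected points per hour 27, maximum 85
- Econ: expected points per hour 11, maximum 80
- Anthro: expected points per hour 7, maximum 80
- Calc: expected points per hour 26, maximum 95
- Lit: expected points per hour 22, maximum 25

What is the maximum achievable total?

7420

Highest expected points per hour first: Chem 27 > Calc 26 > Lit 22 > Econ 11 > Stats 10 > Anthro 7 > Bio 6.
Give Chem 85 to hit its cap of 85 → 345 left.
Calc takes 95 to reach its cap of 95 → 250 left.
Give Lit 25 to hit its cap of 25 → 225 left.
Econ: +80 to 80 (cap) → 145 left.
Stats: +70 to 70 (cap) → 75 left.
Anthro: +75 (room for 80) → 75. Pool exhausted.
Total = 10×70 + 27×85 + 11×80 + 7×75 + 26×95 + 22×25 = 7420.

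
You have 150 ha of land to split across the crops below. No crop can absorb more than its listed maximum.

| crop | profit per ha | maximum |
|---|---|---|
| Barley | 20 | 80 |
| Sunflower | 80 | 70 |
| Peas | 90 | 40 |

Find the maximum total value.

10000

Highest profit per ha first: Peas 90 > Sunflower 80 > Barley 20.
Peas: +40 to 40 (cap) → 110 left.
Sunflower: +70 to 70 (cap) → 40 left.
Only 40 left; Barley takes them to reach 40.
Total = 20×40 + 80×70 + 90×40 = 10000.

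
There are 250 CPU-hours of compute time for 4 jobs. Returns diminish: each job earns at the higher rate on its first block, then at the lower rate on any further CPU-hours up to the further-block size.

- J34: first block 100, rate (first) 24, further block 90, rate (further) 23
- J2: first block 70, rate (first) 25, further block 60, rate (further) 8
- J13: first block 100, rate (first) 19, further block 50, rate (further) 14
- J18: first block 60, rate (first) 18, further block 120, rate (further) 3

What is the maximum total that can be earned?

Treat each block as its own option and order by rate: J2/T1 25 > J34/T1 24 > J34/T2 23 > J13/T1 19 > J18/T1 18 > J13/T2 14 > J2/T2 8 > J18/T2 3.
J2 T1 at 25: fill all 70 → 180 left.
Fill J34 T1 block (100 at 24) → 80 left.
J34/T2: +80 of 90 at 23; pool empty.
Total = 25×70 + 24×100 + 23×80 = 5990.

5990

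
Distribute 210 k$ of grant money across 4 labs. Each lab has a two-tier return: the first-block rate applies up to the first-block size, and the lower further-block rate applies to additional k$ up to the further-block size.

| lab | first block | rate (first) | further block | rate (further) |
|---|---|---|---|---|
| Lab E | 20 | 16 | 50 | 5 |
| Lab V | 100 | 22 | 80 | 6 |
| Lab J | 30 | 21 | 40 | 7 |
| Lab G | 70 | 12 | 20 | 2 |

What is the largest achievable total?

3870

Treat each block as its own option and order by rate: Lab V/tier1 22 > Lab J/tier1 21 > Lab E/tier1 16 > Lab G/tier1 12 > Lab J/tier2 7 > Lab V/tier2 6 > Lab E/tier2 5 > Lab G/tier2 2.
Fill Lab V tier1 block (100 at 22) — 110 left.
Fill Lab J tier1 block (30 at 21) — 80 left.
Lab E tier1 at 16: fill all 20 — 60 left.
Lab G/tier1: +60 of 70 at 12; pool empty.
Total = 22×100 + 21×30 + 16×20 + 12×60 = 3870.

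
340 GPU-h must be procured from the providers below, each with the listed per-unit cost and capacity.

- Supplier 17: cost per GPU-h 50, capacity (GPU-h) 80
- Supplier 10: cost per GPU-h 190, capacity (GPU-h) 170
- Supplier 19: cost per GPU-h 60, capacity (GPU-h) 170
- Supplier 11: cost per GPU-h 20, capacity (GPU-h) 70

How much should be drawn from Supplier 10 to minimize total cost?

Use providers in increasing cost order.
Supplier 11 at 20: take all 70 GPU-h — 270 still needed.
Supplier 17 (50): use full 80 — 190 GPU-h to go.
Supplier 19 at 60: take all 170 GPU-h — 20 still needed.
Supplier 10 (190): take the remaining 20 — done.

20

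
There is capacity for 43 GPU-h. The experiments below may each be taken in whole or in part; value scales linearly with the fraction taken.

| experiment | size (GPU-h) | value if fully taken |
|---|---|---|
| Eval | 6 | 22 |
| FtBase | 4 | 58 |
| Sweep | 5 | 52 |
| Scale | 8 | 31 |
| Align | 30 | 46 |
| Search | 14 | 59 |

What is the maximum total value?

Sort by value density: FtBase 58/4≈14.5, Sweep 52/5≈10.4, Search 59/14≈4.21, Scale 31/8≈3.88, Eval 22/6≈3.67, Align 46/30≈1.53.
FtBase: take in full, 4 GPU-h for value 58 — 39 left.
Sweep: take in full, 5 GPU-h for value 52 — 34 left.
All 14 GPU-h of Search fit (value 59) — 20 remain.
Take all of Scale (8 GPU-h, value 31) — 12 GPU-h left.
Eval: take in full, 6 GPU-h for value 22 — 6 left.
Only 6 GPU-h remain; take 6/30 of Align for value 46×6/30 = 9.2.
Total value = 231.2.

231.2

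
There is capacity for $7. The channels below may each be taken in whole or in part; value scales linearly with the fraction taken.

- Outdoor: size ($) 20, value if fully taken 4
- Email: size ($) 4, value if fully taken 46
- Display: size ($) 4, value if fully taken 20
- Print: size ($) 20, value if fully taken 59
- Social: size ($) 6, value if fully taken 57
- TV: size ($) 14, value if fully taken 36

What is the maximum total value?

Sort by value density: Email 46/4≈11.5, Social 57/6≈9.5, Display 20/4≈5, Print 59/20≈2.95, TV 36/14≈2.57, Outdoor 4/20≈0.2.
All 4 $ of Email fit (value 46) → 3 remain.
Fill the last 3 $ with part of Social: 3/6 of it earns 28.5.
Total value = 74.5.

74.5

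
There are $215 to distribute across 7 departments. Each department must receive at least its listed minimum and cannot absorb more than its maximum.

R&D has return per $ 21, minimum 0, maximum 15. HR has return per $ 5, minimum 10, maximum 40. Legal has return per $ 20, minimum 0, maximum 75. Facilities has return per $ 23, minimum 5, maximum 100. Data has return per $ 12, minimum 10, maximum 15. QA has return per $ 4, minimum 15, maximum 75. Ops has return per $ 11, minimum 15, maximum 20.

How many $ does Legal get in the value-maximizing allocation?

Meeting every minimum uses 0+10+0+5+10+15+15 = 55 $, leaving 160.
Order the departments by return per $: Facilities 23 > R&D 21 > Legal 20 > Data 12 > Ops 11 > HR 5 > QA 4.
Give Facilities 95 more to hit its cap of 100 — 65 left.
Give R&D 15 more to hit its cap of 15 — 50 left.
Only 50 left; Legal takes them to reach 50.

50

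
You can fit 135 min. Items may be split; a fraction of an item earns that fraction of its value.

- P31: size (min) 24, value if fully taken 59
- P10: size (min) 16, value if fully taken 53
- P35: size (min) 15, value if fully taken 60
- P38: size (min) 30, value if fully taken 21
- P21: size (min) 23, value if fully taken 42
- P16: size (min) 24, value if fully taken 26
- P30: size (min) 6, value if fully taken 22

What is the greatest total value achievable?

Best value per unit of size first: P35 60/15≈4, P30 22/6≈3.67, P10 53/16≈3.31, P31 59/24≈2.46, P21 42/23≈1.83, P16 26/24≈1.08, P38 21/30≈0.7.
Take all of P35 (15 min, value 60) — 120 min left.
P30: take in full, 6 min for value 22 — 114 left.
All 16 min of P10 fit (value 53) — 98 remain.
All 24 min of P31 fit (value 59) — 74 remain.
Take all of P21 (23 min, value 42) — 51 min left.
P16: take in full, 24 min for value 26 — 27 left.
Only 27 min remain; take 27/30 of P38 for value 21×27/30 = 18.9.
Total value = 280.9.

280.9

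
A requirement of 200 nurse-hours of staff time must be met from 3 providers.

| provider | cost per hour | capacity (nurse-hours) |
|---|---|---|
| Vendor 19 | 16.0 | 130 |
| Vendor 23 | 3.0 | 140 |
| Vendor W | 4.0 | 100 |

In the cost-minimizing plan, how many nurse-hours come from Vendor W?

60

Fill from the cheapest provider first.
Take 140 from Vendor 23 at 3.0 → need 60 more.
Take 60 from Vendor W at 4.0 to finish.
Vendor 19: unused.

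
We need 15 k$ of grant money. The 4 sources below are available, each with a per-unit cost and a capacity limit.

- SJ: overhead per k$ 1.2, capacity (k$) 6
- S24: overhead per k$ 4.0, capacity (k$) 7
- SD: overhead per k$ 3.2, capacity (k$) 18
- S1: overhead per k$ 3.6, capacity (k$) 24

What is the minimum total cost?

36

Cheapest first:
Take 6 from SJ at 1.2 → need 9 more.
SD at 3.2: take 9 of its 18 → requirement met.
S1, S24: unused.
Cost = 6×1.2 + 9×3.2 = 36.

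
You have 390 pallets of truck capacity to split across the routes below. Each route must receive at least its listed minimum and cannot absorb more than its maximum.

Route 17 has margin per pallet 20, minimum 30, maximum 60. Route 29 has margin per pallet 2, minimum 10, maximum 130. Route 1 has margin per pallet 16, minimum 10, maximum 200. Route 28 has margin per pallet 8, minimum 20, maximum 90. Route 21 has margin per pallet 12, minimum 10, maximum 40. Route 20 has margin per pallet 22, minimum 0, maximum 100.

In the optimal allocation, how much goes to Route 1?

Meeting every minimum uses 30+10+10+20+10+0 = 80 pallets, leaving 310.
Rank by margin per pallet: Route 20 22 > Route 17 20 > Route 1 16 > Route 21 12 > Route 28 8 > Route 29 2.
Give Route 20 100 more to hit its cap of 100 ; 210 left.
Route 17: +30 to 60 (cap) ; 180 left.
Only 180 left; Route 1 takes them to reach 190.

190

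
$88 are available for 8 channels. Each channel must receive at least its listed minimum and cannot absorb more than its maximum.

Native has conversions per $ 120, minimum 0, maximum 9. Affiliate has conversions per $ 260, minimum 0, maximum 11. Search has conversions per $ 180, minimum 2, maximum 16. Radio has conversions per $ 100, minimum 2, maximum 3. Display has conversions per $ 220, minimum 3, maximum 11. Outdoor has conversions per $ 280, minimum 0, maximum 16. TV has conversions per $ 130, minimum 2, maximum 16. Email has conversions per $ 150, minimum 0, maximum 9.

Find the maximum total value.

17110

Meeting every minimum uses 0+0+2+2+3+0+2+0 = 9 $, leaving 79.
Order the channels by conversions per $: Outdoor 280 > Affiliate 260 > Display 220 > Search 180 > Email 150 > TV 130 > Native 120 > Radio 100.
Outdoor: +16 to 16 (cap) → 63 left.
Affiliate: +11 to 11 (cap) → 52 left.
Give Display 8 more to hit its cap of 11 → 44 left.
Search takes 14 more to reach its cap of 16 → 30 left.
Email: +9 to 9 (cap) → 21 left.
Give TV 14 more to hit its cap of 16 → 7 left.
Native: +7 (room for 9) → 7. Pool exhausted.
Total = 120×7 + 260×11 + 180×16 + 100×2 + 220×11 + 280×16 + 130×16 + 150×9 = 17110.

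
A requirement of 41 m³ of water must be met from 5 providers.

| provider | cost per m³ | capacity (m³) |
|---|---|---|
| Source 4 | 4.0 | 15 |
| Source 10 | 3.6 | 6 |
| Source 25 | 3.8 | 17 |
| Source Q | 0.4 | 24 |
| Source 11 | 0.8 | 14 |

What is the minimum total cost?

31.6

Fill from the cheapest provider first.
Source Q (0.4): use full 24 → 17 m³ to go.
Source 11 (0.8): use full 14 → 3 m³ to go.
Source 10 (3.6): take the remaining 3 → done.
Source 25, Source 4: unused.
Cost = 24×0.4 + 14×0.8 + 3×3.6 = 31.6.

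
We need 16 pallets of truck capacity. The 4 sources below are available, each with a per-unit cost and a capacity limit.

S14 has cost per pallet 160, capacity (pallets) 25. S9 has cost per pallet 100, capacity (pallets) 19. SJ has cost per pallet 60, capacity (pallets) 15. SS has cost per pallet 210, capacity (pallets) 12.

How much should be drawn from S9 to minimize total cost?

Fill from the cheapest source first.
Take 15 from SJ at 60 → need 1 more.
S9 at 100: take 1 of its 19 → requirement met.
S14, SS: unused.

1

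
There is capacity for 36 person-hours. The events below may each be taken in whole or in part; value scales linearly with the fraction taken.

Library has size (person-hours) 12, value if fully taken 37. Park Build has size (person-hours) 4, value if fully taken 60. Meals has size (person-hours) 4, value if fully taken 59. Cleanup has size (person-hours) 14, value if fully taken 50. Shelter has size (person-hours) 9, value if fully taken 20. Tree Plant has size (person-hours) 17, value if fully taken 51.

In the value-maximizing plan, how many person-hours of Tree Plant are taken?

2

Sort by value density: Park Build 60/4≈15, Meals 59/4≈14.8, Cleanup 50/14≈3.57, Library 37/12≈3.08, Tree Plant 51/17≈3, Shelter 20/9≈2.22.
All 4 person-hours of Park Build fit (value 60) → 32 remain.
Take all of Meals (4 person-hours, value 59) → 28 person-hours left.
Take all of Cleanup (14 person-hours, value 50) → 14 person-hours left.
All 12 person-hours of Library fit (value 37) → 2 remain.
2 person-hours left: a 2/17 share of Tree Plant gives 51×2/17 = 6.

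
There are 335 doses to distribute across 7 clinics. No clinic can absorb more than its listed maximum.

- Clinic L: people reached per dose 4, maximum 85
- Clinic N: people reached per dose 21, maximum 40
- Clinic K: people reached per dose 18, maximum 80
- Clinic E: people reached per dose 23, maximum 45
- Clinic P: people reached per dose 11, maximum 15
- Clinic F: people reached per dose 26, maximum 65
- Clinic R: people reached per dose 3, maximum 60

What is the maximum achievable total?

Order the clinics by people reached per dose: Clinic F 26 > Clinic E 23 > Clinic N 21 > Clinic K 18 > Clinic P 11 > Clinic L 4 > Clinic R 3.
Clinic F takes 65 to reach its cap of 65 — 270 left.
Clinic E: +45 to 45 (cap) — 225 left.
Clinic N: +40 to 40 (cap) — 185 left.
Give Clinic K 80 to hit its cap of 80 — 105 left.
Clinic P: +15 to 15 (cap) — 90 left.
Give Clinic L 85 to hit its cap of 85 — 5 left.
Clinic R has room for 60 but only 5 remain, so it gets 5.
Total = 4×85 + 21×40 + 18×80 + 23×45 + 11×15 + 26×65 + 3×5 = 5525.

5525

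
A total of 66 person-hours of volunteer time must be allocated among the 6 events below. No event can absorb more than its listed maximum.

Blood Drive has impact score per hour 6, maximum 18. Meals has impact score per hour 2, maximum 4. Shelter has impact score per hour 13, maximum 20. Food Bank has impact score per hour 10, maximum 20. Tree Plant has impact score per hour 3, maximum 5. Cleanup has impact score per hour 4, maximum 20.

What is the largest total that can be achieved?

600

Rank by impact score per hour: Shelter 13 > Food Bank 10 > Blood Drive 6 > Cleanup 4 > Tree Plant 3 > Meals 2.
Shelter: +20 to 20 (cap) → 46 left.
Food Bank takes 20 to reach its cap of 20 → 26 left.
Give Blood Drive 18 to hit its cap of 18 → 8 left.
Only 8 left; Cleanup takes them to reach 8.
Total = 6×18 + 13×20 + 10×20 + 4×8 = 600.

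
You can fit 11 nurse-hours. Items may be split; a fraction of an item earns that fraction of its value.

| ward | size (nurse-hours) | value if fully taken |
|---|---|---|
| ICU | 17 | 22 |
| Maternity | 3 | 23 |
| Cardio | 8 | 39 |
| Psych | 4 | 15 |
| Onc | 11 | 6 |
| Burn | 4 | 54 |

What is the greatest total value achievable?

96.5

Best value per unit of size first: Burn 54/4≈13.5, Maternity 23/3≈7.67, Cardio 39/8≈4.88, Psych 15/4≈3.75, ICU 22/17≈1.29, Onc 6/11≈0.545.
Burn: take in full, 4 nurse-hours for value 54 ; 7 left.
All 3 nurse-hours of Maternity fit (value 23) ; 4 remain.
4 nurse-hours left: a 4/8 share of Cardio gives 39×4/8 = 19.5.
Total value = 96.5.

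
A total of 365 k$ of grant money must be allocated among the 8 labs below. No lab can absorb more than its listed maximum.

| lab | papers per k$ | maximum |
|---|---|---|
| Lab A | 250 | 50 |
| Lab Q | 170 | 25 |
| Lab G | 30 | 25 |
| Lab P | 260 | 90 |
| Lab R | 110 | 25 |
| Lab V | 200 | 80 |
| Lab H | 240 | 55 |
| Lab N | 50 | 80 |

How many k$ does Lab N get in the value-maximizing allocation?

Rank by papers per k$: Lab P 260 > Lab A 250 > Lab H 240 > Lab V 200 > Lab Q 170 > Lab R 110 > Lab N 50 > Lab G 30.
Give Lab P 90 to hit its cap of 90 → 275 left.
Lab A takes 50 to reach its cap of 50 → 225 left.
Lab H takes 55 to reach its cap of 55 → 170 left.
Lab V takes 80 to reach its cap of 80 → 90 left.
Lab Q takes 25 to reach its cap of 25 → 65 left.
Lab R: +25 to 25 (cap) → 40 left.
Lab N: +40 (room for 80) → 40. Pool exhausted.

40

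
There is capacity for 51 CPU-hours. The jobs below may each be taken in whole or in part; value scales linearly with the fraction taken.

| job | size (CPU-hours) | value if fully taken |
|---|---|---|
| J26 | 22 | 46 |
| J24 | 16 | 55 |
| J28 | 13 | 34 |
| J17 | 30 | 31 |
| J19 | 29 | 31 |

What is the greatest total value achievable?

135

Best value per unit of size first: J24 55/16≈3.44, J28 34/13≈2.62, J26 46/22≈2.09, J19 31/29≈1.07, J17 31/30≈1.03.
All 16 CPU-hours of J24 fit (value 55) ; 35 remain.
All 13 CPU-hours of J28 fit (value 34) ; 22 remain.
All 22 CPU-hours of J26 fit (value 46) ; 0 remain.
Total value = 135.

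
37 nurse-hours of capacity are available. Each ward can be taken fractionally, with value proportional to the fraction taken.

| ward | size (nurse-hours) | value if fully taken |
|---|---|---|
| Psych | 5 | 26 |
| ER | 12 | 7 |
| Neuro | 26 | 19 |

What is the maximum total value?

Sort by value density: Psych 26/5≈5.2, Neuro 19/26≈0.731, ER 7/12≈0.583.
All 5 nurse-hours of Psych fit (value 26) → 32 remain.
Neuro: take in full, 26 nurse-hours for value 19 → 6 left.
Fill the last 6 nurse-hours with part of ER: 6/12 of it earns 3.5.
Total value = 48.5.

48.5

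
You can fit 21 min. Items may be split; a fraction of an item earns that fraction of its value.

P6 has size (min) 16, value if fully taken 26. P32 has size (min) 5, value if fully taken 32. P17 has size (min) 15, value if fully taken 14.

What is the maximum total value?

Best value per unit of size first: P32 32/5≈6.4, P6 26/16≈1.62, P17 14/15≈0.933.
All 5 min of P32 fit (value 32) — 16 remain.
Take all of P6 (16 min, value 26) — 0 min left.
Total value = 58.

58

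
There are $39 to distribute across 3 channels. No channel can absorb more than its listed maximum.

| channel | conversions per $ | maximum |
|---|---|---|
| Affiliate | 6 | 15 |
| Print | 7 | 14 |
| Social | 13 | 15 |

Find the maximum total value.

Rank by conversions per $: Social 13 > Print 7 > Affiliate 6.
Give Social 15 to hit its cap of 15 → 24 left.
Print takes 14 to reach its cap of 14 → 10 left.
Affiliate: +10 (room for 15) → 10. Pool exhausted.
Total = 6×10 + 7×14 + 13×15 = 353.

353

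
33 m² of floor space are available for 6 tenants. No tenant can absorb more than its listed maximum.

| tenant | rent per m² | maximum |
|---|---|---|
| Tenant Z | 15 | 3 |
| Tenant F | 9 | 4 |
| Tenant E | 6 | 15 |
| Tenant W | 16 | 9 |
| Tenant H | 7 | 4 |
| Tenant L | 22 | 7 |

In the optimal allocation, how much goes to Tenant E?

Highest rent per m² first: Tenant L 22 > Tenant W 16 > Tenant Z 15 > Tenant F 9 > Tenant H 7 > Tenant E 6.
Give Tenant L 7 to hit its cap of 7 — 26 left.
Give Tenant W 9 to hit its cap of 9 — 17 left.
Tenant Z: +3 to 3 (cap) — 14 left.
Give Tenant F 4 to hit its cap of 4 — 10 left.
Tenant H: +4 to 4 (cap) — 6 left.
Tenant E has room for 15 but only 6 remain, so it gets 6.

6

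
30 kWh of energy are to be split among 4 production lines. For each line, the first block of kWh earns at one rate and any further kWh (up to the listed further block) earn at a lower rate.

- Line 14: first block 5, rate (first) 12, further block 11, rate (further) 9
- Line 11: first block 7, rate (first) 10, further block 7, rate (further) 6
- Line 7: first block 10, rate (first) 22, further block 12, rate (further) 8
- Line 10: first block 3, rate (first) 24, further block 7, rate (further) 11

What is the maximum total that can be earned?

Treat each block as its own option and order by rate: Line 10/first 24 > Line 7/first 22 > Line 14/first 12 > Line 10/second 11 > Line 11/first 10 > Line 14/second 9 > Line 7/second 8 > Line 11/second 6.
Fill Line 10 first block (3 at 24) ; 27 left.
Line 7 first at 22: fill all 10 ; 17 left.
Line 14 first at 12: fill all 5 ; 12 left.
Line 10 second at 11: fill all 7 ; 5 left.
Line 11 first at 10: only 5 left, fill 5.
Total = 24×3 + 22×10 + 12×5 + 11×7 + 10×5 = 479.

479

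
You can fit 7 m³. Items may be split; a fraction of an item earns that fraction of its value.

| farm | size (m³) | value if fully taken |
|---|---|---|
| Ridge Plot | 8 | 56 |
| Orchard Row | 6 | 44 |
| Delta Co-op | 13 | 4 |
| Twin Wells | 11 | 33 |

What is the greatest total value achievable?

Sort by value density: Orchard Row 44/6≈7.33, Ridge Plot 56/8≈7, Twin Wells 33/11≈3, Delta Co-op 4/13≈0.308.
All 6 m³ of Orchard Row fit (value 44) — 1 remain.
Fill the last 1 m³ with part of Ridge Plot: 1/8 of it earns 7.
Total value = 51.

51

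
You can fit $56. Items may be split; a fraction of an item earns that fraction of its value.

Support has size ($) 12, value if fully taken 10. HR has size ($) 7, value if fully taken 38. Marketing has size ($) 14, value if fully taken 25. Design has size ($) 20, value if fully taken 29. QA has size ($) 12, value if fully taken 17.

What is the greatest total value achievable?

111.5

Rank by value-to-size ratio: HR 38/7≈5.43, Marketing 25/14≈1.79, Design 29/20≈1.45, QA 17/12≈1.42, Support 10/12≈0.833.
All 7 $ of HR fit (value 38) → 49 remain.
Take all of Marketing (14 $, value 25) → 35 $ left.
All 20 $ of Design fit (value 29) → 15 remain.
QA: take in full, 12 $ for value 17 → 3 left.
3 $ left: a 3/12 share of Support gives 10×3/12 = 2.5.
Total value = 111.5.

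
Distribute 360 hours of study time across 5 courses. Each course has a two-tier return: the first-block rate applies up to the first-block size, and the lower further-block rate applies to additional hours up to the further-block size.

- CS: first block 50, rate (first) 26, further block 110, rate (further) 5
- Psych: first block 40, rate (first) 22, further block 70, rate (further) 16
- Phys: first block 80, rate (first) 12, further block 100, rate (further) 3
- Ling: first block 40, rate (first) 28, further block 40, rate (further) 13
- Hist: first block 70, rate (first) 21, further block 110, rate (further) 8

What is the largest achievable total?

Rank every tier by rate: Ling/tier1 28 > CS/tier1 26 > Psych/tier1 22 > Hist/tier1 21 > Psych/tier2 16 > Ling/tier2 13 > Phys/tier1 12 > Hist/tier2 8 > CS/tier2 5 > Phys/tier2 3.
Fill Ling tier1 block (40 at 28) — 320 left.
Fill CS tier1 block (50 at 26) — 270 left.
Psych/tier1 (22): +40 — 230 left.
Hist tier1 at 21: fill all 70 — 160 left.
Fill Psych tier2 block (70 at 16) — 90 left.
Ling/tier2 (13): +40 — 50 left.
50 remain; put them into Phys tier1 at 12.
Total = 28×40 + 26×50 + 22×40 + 21×70 + 16×70 + 13×40 + 12×50 = 7010.

7010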